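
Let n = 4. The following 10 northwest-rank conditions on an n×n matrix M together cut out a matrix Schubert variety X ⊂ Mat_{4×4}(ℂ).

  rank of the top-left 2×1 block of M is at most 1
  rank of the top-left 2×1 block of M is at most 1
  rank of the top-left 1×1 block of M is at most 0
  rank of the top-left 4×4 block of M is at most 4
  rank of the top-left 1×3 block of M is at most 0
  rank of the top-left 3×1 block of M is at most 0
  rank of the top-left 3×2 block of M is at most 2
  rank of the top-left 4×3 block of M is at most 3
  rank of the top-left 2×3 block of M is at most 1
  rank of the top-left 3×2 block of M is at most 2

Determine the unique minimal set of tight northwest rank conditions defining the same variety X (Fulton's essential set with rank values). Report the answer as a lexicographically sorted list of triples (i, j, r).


Computing R[i][j] = min implied NW-rank bound (n=4, 10 conditions):

  i=1: 0 0 0 1
  i=2: 0 1 1 2
  i=3: 0 1 2 3
  i=4: 1 2 3 4

giving w = (4, 2, 3, 1) via Δ²R.

D(w) has 5 cells with 2 SE-corners; essential set:

[(1, 3, 0), (3, 1, 0)]


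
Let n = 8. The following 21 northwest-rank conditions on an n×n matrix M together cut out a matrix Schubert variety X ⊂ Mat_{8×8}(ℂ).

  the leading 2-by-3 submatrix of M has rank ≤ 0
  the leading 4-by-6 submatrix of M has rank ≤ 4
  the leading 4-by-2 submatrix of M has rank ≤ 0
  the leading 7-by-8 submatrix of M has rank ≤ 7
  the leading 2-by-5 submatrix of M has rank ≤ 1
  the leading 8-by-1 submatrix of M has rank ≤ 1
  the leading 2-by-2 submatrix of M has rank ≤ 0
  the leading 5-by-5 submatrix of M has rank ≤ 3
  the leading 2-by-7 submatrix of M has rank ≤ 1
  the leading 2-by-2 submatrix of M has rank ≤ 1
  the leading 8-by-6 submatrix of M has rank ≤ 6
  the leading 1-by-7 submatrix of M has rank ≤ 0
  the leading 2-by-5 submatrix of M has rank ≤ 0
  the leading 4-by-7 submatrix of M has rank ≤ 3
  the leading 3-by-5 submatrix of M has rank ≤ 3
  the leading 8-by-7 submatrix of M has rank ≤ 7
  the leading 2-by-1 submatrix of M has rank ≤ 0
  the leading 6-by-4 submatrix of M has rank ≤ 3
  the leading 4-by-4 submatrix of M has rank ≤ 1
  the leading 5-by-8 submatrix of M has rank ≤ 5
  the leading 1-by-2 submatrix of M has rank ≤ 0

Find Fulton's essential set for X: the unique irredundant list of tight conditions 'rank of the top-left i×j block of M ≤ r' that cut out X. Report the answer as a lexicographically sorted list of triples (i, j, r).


Computing R[i][j] = min implied NW-rank bound (n=8, 21 conditions):

  i=1: 0 0 0 0 0 0 0 1
  i=2: 0 0 0 0 0 1 1 2
  i=3: 0 0 1 1 1 2 2 3
  i=4: 0 0 1 1 2 3 3 4
  i=5: 1 1 2 2 3 4 4 5
  i=6: 1 2 3 3 4 5 5 6
  i=7: 1 2 3 4 5 6 6 7
  i=8: 1 2 3 4 5 6 7 8

the unique w with this rank table is (8, 6, 3, 5, 1, 2, 4, 7).

|D(w)|=17, |Ess(w)|=4:

[(1, 7, 0), (2, 5, 0), (4, 2, 0), (4, 4, 1)]


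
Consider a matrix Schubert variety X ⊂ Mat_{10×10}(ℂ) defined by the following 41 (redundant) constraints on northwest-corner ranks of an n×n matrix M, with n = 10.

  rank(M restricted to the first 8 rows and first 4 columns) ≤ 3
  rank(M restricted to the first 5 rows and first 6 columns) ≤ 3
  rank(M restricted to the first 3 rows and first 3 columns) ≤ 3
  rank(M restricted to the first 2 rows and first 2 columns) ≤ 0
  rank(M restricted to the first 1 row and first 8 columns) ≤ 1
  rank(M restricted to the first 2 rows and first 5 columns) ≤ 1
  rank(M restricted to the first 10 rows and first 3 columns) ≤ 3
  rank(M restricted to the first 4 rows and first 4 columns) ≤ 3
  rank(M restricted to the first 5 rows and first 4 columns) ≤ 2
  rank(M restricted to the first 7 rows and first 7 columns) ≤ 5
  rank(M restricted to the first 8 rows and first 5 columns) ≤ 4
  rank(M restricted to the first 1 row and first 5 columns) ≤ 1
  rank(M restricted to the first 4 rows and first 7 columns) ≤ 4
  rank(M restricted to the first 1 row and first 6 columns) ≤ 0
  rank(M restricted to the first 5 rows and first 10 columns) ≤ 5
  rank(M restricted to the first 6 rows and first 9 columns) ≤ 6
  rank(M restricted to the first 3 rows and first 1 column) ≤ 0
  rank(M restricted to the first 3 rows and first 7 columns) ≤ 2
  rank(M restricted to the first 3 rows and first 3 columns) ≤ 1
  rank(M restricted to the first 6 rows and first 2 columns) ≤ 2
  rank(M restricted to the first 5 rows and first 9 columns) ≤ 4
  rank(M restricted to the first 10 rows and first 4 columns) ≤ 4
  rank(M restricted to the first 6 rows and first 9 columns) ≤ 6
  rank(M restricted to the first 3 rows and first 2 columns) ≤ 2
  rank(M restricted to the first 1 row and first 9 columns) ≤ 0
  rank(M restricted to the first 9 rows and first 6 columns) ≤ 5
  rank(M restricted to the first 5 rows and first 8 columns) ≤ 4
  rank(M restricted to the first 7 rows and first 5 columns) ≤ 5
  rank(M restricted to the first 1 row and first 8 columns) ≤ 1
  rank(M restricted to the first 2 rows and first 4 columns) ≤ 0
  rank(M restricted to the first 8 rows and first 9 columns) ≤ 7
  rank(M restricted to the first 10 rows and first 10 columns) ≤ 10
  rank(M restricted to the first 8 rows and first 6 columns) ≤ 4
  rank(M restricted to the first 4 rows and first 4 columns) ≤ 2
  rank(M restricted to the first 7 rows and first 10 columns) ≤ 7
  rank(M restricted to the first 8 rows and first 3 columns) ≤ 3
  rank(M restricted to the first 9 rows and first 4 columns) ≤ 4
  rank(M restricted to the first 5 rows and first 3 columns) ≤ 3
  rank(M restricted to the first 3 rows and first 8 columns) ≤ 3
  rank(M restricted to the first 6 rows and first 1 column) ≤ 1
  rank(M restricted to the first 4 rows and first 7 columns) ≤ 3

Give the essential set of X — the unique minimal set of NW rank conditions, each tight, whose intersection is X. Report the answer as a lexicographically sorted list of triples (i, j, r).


Rank table r_w(10×10) implied by the 41 constraints:

  R[1]: 0  0  0  0  0  0  0  0  0  1
  R[2]: 0  0  0  0  1  1  1  1  1  2
  R[3]: 0  1  1  1  2  2  2  2  2  3
  R[4]: 1  2  2  2  3  3  3  3  3  4
  R[5]: 1  2  2  2  3  3  4  4  4  5
  R[6]: 1  2  3  3  4  4  5  5  5  6
  R[7]: 1  2  3  3  4  4  5  6  6  7
  R[8]: 1  2  3  3  4  4  5  6  7  8
  R[9]: 1  2  3  4  5  5  6  7  8  9
  R[10]: 1  2  3  4  5  6  7  8  9  10

reading off 1-entries of Δ²R: w = (10, 5, 2, 1, 7, 3, 8, 9, 4, 6).

7 SE-corners of the 21-cell Rothe diagram give Ess(w):

[(1, 9, 0), (2, 4, 0), (3, 1, 0), (5, 4, 2), (5, 6, 3), (8, 4, 3), (8, 6, 4)]


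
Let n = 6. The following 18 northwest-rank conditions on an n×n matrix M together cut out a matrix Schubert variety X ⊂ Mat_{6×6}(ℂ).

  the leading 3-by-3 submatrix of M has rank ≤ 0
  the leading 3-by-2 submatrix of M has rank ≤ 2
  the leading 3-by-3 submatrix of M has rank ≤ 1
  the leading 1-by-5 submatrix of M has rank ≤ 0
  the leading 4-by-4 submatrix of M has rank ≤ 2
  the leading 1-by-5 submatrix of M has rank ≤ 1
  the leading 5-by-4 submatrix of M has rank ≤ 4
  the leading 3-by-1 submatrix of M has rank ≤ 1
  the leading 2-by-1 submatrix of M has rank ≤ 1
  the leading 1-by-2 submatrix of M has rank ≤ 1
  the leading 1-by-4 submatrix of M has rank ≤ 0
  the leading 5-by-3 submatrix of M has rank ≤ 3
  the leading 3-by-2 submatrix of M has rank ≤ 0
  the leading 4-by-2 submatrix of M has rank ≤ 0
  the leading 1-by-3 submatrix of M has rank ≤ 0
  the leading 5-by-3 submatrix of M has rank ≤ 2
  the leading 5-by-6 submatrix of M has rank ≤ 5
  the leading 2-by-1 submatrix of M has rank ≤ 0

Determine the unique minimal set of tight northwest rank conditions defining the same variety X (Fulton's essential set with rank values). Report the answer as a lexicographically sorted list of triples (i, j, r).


Recovering R(i,j) via the rank-extension bound from the 18 conditions:

  0 0 0 0 0 1
  0 0 0 1 1 2
  0 0 0 1 2 3
  0 0 1 2 3 4
  1 1 2 3 4 5
  1 2 3 4 5 6

hence w(1..6) = (6, 4, 5, 3, 1, 2).

Rothe diagram D(w) (13 cells), 3 SE-corners (essential conditions):

[(1, 5, 0), (3, 3, 0), (4, 2, 0)]


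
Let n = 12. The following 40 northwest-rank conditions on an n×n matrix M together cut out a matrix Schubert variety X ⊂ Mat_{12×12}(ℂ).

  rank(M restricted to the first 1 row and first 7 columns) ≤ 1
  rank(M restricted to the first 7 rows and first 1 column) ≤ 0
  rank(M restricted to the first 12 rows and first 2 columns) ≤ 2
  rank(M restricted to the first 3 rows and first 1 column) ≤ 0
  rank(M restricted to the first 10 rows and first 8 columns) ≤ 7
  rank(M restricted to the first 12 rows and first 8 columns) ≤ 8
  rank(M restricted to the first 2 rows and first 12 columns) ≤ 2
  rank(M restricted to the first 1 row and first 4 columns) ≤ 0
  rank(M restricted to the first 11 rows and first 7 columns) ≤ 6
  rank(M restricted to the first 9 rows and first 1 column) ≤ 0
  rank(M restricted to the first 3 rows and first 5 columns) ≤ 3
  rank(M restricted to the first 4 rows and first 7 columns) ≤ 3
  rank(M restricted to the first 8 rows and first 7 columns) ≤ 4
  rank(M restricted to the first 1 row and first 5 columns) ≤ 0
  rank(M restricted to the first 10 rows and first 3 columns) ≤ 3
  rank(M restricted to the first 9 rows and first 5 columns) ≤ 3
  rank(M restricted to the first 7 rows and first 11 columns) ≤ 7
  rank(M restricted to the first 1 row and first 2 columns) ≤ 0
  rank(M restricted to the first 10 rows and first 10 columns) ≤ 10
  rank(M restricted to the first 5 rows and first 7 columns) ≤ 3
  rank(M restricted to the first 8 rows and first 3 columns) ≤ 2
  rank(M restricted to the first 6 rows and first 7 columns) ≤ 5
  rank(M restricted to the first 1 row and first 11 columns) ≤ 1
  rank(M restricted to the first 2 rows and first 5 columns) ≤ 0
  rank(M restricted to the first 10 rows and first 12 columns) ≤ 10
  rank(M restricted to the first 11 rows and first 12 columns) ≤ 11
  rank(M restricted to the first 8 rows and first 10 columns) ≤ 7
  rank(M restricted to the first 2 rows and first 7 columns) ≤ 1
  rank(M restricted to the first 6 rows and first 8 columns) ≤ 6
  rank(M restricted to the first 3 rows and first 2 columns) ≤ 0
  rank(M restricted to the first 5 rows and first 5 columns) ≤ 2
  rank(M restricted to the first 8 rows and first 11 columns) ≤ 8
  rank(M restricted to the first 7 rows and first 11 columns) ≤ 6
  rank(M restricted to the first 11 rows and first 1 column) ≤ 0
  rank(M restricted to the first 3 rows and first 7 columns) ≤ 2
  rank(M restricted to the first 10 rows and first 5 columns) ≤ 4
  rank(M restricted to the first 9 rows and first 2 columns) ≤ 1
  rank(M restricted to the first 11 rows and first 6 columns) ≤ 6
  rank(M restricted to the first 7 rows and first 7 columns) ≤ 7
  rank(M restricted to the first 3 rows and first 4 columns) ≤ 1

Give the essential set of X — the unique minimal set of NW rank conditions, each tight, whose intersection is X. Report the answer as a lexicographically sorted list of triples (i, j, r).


Reconstructing r_w from the 40 given conditions:

  0, 0, 0, 0, 0, 1, 1, 1, 1, 1, 1, 1
  0, 0, 0, 0, 0, 1, 1, 2, 2, 2, 2, 2
  0, 0, 1, 1, 1, 2, 2, 3, 3, 3, 3, 3
  0, 1, 2, 2, 2, 3, 3, 4, 4, 4, 4, 4
  0, 1, 2, 2, 2, 3, 3, 4, 5, 5, 5, 5
  0, 1, 2, 3, 3, 4, 4, 5, 6, 6, 6, 6
  0, 1, 2, 3, 3, 4, 4, 5, 6, 6, 6, 7
  0, 1, 2, 3, 3, 4, 4, 5, 6, 7, 7, 8
  0, 1, 2, 3, 3, 4, 5, 6, 7, 8, 8, 9
  0, 1, 2, 3, 4, 5, 6, 7, 8, 9, 9, 10
  0, 1, 2, 3, 4, 5, 6, 7, 8, 9, 10, 11
  1, 2, 3, 4, 5, 6, 7, 8, 9, 10, 11, 12

reading off 1-entries of Δ²R: w = (6, 8, 3, 2, 9, 4, 12, 10, 7, 5, 11, 1).

ℓ(w)=31; the 9 essential cells (i,j,r):

[(2, 5, 0), (2, 7, 1), (3, 2, 0), (5, 5, 2), (5, 7, 3), (7, 11, 6), (8, 7, 4), (9, 5, 3), (11, 1, 0)]


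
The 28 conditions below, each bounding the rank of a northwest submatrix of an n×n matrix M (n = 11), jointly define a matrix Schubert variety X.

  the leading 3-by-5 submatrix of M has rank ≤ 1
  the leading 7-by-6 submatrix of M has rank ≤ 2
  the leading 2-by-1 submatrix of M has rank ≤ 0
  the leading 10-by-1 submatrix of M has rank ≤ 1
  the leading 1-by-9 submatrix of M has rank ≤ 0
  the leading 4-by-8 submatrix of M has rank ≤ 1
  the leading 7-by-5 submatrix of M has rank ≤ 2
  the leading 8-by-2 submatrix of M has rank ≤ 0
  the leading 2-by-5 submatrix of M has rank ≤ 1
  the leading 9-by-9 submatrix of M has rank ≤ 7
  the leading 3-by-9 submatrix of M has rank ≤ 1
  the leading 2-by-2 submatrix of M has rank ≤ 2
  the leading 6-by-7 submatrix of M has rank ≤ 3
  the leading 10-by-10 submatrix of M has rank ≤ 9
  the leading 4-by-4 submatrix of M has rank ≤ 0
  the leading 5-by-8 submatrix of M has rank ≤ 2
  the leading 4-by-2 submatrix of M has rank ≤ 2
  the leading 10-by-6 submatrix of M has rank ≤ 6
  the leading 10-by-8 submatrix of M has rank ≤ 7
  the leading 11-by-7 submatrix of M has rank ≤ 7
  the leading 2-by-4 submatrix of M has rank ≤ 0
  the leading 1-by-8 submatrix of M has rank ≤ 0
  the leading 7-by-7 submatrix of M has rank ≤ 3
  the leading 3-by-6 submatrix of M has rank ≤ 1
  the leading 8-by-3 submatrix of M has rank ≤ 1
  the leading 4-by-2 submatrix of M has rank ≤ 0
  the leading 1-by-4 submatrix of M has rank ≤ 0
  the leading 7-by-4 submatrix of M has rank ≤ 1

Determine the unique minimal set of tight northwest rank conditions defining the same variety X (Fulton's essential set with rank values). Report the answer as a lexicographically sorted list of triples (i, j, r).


Propagating the 28 rank bounds to every northwest block:

  R[1]: 0 | 0 | 0 | 0 | 0 | 0 | 0 | 0 | 0 | 1 | 1
  R[2]: 0 | 0 | 0 | 0 | 1 | 1 | 1 | 1 | 1 | 2 | 2
  R[3]: 0 | 0 | 0 | 0 | 1 | 1 | 1 | 1 | 1 | 2 | 3
  R[4]: 0 | 0 | 0 | 0 | 1 | 1 | 1 | 1 | 2 | 3 | 4
  R[5]: 0 | 0 | 1 | 1 | 2 | 2 | 2 | 2 | 3 | 4 | 5
  R[6]: 0 | 0 | 1 | 1 | 2 | 2 | 3 | 3 | 4 | 5 | 6
  R[7]: 0 | 0 | 1 | 1 | 2 | 2 | 3 | 4 | 5 | 6 | 7
  R[8]: 0 | 0 | 1 | 2 | 3 | 3 | 4 | 5 | 6 | 7 | 8
  R[9]: 1 | 1 | 2 | 3 | 4 | 4 | 5 | 6 | 7 | 8 | 9
  R[10]: 1 | 2 | 3 | 4 | 5 | 5 | 6 | 7 | 8 | 9 | 10
  R[11]: 1 | 2 | 3 | 4 | 5 | 6 | 7 | 8 | 9 | 10 | 11

reading off 1-entries of Δ²R: w = (10, 5, 11, 9, 3, 7, 8, 4, 1, 2, 6).

Rothe diagram D(w) (40 cells), 7 SE-corners (essential conditions):

[(1, 9, 0), (3, 9, 1), (4, 4, 0), (4, 8, 1), (7, 4, 1), (7, 6, 2), (8, 2, 0)]


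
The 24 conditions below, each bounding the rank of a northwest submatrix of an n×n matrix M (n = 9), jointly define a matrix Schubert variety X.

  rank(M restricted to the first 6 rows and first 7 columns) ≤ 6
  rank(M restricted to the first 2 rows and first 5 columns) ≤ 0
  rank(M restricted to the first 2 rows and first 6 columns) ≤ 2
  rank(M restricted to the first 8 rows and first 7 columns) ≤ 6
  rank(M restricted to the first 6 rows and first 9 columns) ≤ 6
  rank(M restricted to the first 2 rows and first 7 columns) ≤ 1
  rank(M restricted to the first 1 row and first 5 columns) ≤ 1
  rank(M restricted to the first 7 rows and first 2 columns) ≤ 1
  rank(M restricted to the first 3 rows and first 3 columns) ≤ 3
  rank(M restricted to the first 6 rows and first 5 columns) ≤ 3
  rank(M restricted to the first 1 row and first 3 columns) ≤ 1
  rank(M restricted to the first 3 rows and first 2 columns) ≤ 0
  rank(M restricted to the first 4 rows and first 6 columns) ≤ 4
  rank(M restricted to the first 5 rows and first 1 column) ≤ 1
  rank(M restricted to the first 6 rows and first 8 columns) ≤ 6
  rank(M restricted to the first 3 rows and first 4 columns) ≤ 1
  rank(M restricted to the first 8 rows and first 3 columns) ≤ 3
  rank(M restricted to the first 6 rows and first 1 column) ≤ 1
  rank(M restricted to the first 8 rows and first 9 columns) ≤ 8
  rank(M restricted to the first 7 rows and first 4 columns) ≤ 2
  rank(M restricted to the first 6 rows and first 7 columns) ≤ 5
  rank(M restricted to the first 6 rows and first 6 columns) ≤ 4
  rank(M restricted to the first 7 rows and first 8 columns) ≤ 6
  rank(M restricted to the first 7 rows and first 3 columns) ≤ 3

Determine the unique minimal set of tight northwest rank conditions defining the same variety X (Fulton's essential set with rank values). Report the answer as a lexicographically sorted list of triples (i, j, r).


Recovering R(i,j) via the rank-extension bound from the 24 conditions:

  row 1: 0 | 0 | 0 | 0 | 0 | 1 | 1 | 1 | 1
  row 2: 0 | 0 | 0 | 0 | 0 | 1 | 1 | 2 | 2
  row 3: 0 | 0 | 1 | 1 | 1 | 2 | 2 | 3 | 3
  row 4: 1 | 1 | 2 | 2 | 2 | 3 | 3 | 4 | 4
  row 5: 1 | 1 | 2 | 2 | 3 | 4 | 4 | 5 | 5
  row 6: 1 | 1 | 2 | 2 | 3 | 4 | 5 | 6 | 6
  row 7: 1 | 1 | 2 | 2 | 3 | 4 | 5 | 6 | 7
  row 8: 1 | 2 | 3 | 3 | 4 | 5 | 6 | 7 | 8
  row 9: 1 | 2 | 3 | 4 | 5 | 6 | 7 | 8 | 9

the unique w with this rank table is (6, 8, 3, 1, 5, 7, 9, 2, 4).

D(w) has 19 cells with 5 SE-corners; essential set:

[(2, 5, 0), (2, 7, 1), (3, 2, 0), (7, 2, 1), (7, 4, 2)]


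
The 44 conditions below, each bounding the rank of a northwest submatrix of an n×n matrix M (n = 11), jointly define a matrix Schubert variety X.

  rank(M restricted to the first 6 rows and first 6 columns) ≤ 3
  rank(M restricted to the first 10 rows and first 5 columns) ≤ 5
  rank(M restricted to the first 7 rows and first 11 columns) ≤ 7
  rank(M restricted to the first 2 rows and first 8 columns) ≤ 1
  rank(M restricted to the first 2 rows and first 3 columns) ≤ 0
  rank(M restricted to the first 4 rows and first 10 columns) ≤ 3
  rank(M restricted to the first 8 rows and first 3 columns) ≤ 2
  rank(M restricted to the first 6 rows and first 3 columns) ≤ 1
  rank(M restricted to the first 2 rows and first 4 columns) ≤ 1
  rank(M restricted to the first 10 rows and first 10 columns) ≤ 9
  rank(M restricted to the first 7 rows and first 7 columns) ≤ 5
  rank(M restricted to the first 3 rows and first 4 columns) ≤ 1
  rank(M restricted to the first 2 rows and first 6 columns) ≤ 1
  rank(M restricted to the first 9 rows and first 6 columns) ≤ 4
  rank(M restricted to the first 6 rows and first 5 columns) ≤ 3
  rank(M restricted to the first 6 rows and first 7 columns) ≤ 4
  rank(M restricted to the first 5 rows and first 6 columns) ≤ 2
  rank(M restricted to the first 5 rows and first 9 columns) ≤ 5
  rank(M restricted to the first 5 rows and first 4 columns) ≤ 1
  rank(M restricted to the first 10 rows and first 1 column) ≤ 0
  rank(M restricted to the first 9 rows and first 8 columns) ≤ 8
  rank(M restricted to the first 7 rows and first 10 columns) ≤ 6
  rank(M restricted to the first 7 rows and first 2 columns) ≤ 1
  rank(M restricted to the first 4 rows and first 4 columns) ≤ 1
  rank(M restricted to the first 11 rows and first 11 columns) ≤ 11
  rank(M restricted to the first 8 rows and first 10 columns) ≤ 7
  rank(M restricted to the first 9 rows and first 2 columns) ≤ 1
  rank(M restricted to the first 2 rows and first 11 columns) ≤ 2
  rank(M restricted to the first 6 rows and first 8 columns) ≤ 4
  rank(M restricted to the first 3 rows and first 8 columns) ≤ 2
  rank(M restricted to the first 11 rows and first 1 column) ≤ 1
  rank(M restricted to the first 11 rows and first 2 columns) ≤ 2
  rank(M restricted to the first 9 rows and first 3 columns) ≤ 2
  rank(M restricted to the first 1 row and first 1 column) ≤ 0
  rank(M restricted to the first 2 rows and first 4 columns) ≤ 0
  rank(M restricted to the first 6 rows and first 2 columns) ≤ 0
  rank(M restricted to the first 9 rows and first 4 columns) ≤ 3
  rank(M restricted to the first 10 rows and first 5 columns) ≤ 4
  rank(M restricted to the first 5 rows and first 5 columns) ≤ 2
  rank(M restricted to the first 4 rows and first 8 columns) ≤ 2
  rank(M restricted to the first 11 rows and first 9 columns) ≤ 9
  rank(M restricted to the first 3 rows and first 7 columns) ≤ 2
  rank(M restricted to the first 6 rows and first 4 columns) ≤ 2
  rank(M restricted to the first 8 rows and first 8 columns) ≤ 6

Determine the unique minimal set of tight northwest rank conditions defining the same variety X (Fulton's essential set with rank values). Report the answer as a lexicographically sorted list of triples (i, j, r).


Computing R[i][j] = min implied NW-rank bound (n=11, 44 conditions):

  0 | 0 | 0 | 0 | 1 | 1 | 1 | 1 | 1 | 1 | 1
  0 | 0 | 0 | 0 | 1 | 1 | 1 | 1 | 2 | 2 | 2
  0 | 0 | 1 | 1 | 2 | 2 | 2 | 2 | 3 | 3 | 3
  0 | 0 | 1 | 1 | 2 | 2 | 2 | 2 | 3 | 3 | 4
  0 | 0 | 1 | 1 | 2 | 2 | 3 | 3 | 4 | 4 | 5
  0 | 0 | 1 | 2 | 3 | 3 | 4 | 4 | 5 | 5 | 6
  0 | 1 | 2 | 3 | 4 | 4 | 5 | 5 | 6 | 6 | 7
  0 | 1 | 2 | 3 | 4 | 4 | 5 | 6 | 7 | 7 | 8
  0 | 1 | 2 | 3 | 4 | 4 | 5 | 6 | 7 | 8 | 9
  0 | 1 | 2 | 3 | 4 | 5 | 6 | 7 | 8 | 9 | 10
  1 | 2 | 3 | 4 | 5 | 6 | 7 | 8 | 9 | 10 | 11

the unique w with this rank table is (5, 9, 3, 11, 7, 4, 2, 8, 10, 6, 1).

ℓ(w)=32; the 9 essential cells (i,j,r):

[(2, 4, 0), (2, 8, 1), (4, 8, 2), (4, 10, 3), (5, 4, 1), (5, 6, 2), (6, 2, 0), (9, 6, 4), (10, 1, 0)]


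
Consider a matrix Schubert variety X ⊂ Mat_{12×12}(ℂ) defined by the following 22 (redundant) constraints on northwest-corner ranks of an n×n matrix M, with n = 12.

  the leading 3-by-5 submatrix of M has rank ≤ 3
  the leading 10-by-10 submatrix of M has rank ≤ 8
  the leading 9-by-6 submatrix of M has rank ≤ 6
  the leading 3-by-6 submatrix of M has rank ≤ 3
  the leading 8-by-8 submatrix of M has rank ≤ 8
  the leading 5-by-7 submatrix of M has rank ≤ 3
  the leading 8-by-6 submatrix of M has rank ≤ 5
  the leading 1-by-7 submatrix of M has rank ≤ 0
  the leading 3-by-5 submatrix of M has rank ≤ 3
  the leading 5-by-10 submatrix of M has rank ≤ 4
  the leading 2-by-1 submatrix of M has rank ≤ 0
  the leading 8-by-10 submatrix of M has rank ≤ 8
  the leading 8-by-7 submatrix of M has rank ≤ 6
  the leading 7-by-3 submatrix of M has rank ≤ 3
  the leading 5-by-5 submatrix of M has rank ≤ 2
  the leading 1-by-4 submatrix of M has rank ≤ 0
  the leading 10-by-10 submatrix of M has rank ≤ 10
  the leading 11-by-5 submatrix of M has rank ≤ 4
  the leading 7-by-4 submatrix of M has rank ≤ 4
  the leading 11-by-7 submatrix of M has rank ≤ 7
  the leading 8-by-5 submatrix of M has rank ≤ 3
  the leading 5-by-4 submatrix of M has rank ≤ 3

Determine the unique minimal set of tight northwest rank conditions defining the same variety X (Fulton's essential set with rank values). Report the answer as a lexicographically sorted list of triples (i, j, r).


Propagating the 22 rank bounds to every northwest block:

  row 1: 0, 0, 0, 0, 0, 0, 0, 1, 1, 1, 1, 1
  row 2: 0, 1, 1, 1, 1, 1, 1, 2, 2, 2, 2, 2
  row 3: 1, 2, 2, 2, 2, 2, 2, 3, 3, 3, 3, 3
  row 4: 1, 2, 2, 2, 2, 3, 3, 4, 4, 4, 4, 4
  row 5: 1, 2, 2, 2, 2, 3, 3, 4, 4, 4, 5, 5
  row 6: 1, 2, 3, 3, 3, 4, 4, 5, 5, 5, 6, 6
  row 7: 1, 2, 3, 3, 3, 4, 5, 6, 6, 6, 7, 7
  row 8: 1, 2, 3, 3, 3, 4, 5, 6, 7, 7, 8, 8
  row 9: 1, 2, 3, 4, 4, 5, 6, 7, 8, 8, 9, 9
  row 10: 1, 2, 3, 4, 4, 5, 6, 7, 8, 8, 9, 10
  row 11: 1, 2, 3, 4, 4, 5, 6, 7, 8, 9, 10, 11
  row 12: 1, 2, 3, 4, 5, 6, 7, 8, 9, 10, 11, 12

second differences of R give the permutation w = (8, 2, 1, 6, 11, 3, 7, 9, 4, 12, 10, 5).

Rothe diagram D(w) (24 cells), 8 SE-corners (essential conditions):

[(1, 7, 0), (2, 1, 0), (5, 5, 2), (5, 7, 3), (5, 10, 4), (8, 5, 3), (10, 10, 8), (11, 5, 4)]


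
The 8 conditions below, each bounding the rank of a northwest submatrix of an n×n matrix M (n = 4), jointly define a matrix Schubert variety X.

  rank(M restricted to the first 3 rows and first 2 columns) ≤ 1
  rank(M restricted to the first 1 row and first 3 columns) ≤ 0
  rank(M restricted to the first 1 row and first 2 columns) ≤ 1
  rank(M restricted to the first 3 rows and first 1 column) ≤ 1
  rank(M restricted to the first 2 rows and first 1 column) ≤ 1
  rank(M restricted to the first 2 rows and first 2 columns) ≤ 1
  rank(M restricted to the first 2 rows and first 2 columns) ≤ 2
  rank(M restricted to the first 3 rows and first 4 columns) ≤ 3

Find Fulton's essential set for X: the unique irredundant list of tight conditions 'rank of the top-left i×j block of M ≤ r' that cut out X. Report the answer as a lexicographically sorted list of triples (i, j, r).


The tightest implied rank at each (i,j), from the 8 conditions:

  0  0  0  1
  1  1  1  2
  1  1  2  3
  1  2  3  4

so w = (4, 1, 3, 2).

D(w) has 4 cells with 2 SE-corners; essential set:

[(1, 3, 0), (3, 2, 1)]


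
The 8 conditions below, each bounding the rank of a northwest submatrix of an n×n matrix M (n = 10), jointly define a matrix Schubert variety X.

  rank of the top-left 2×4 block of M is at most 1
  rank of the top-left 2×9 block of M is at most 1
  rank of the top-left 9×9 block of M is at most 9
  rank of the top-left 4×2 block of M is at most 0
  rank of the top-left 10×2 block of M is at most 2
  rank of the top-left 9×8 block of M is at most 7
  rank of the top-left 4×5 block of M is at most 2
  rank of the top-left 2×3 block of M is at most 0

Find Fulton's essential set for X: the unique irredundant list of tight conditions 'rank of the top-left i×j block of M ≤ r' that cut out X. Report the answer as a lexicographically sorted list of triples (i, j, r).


Propagating the 8 rank bounds to every northwest block:

  0, 0, 0, 1, 1, 1, 1, 1, 1, 1
  0, 0, 0, 1, 1, 1, 1, 1, 1, 2
  0, 0, 1, 2, 2, 2, 2, 2, 2, 3
  0, 0, 1, 2, 2, 3, 3, 3, 3, 4
  1, 1, 2, 3, 3, 4, 4, 4, 4, 5
  1, 2, 3, 4, 4, 5, 5, 5, 5, 6
  1, 2, 3, 4, 5, 6, 6, 6, 6, 7
  1, 2, 3, 4, 5, 6, 7, 7, 7, 8
  1, 2, 3, 4, 5, 6, 7, 7, 8, 9
  1, 2, 3, 4, 5, 6, 7, 8, 9, 10

hence w(1..10) = (4, 10, 3, 6, 1, 2, 5, 7, 9, 8).

5 SE-corners of the 17-cell Rothe diagram give Ess(w):

[(2, 3, 0), (2, 9, 1), (4, 2, 0), (4, 5, 2), (9, 8, 7)]


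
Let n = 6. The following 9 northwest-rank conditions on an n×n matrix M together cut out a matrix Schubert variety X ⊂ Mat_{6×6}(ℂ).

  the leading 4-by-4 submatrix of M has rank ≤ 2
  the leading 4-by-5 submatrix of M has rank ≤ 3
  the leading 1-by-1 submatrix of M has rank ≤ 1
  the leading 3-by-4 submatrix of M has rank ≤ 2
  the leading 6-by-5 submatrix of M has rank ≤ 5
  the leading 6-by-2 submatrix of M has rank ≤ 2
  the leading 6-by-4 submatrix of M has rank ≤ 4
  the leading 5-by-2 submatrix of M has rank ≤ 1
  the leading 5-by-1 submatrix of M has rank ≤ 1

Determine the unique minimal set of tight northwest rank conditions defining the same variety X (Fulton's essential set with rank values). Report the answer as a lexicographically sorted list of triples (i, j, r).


Computing R[i][j] = min implied NW-rank bound (n=6, 9 conditions):

  1 1 1 1 1 1
  1 1 2 2 2 2
  1 1 2 2 3 3
  1 1 2 2 3 4
  1 1 2 3 4 5
  1 2 3 4 5 6

hence w(1..6) = (1, 3, 5, 6, 4, 2).

2 SE-corners of the 6-cell Rothe diagram give Ess(w):

[(4, 4, 2), (5, 2, 1)]


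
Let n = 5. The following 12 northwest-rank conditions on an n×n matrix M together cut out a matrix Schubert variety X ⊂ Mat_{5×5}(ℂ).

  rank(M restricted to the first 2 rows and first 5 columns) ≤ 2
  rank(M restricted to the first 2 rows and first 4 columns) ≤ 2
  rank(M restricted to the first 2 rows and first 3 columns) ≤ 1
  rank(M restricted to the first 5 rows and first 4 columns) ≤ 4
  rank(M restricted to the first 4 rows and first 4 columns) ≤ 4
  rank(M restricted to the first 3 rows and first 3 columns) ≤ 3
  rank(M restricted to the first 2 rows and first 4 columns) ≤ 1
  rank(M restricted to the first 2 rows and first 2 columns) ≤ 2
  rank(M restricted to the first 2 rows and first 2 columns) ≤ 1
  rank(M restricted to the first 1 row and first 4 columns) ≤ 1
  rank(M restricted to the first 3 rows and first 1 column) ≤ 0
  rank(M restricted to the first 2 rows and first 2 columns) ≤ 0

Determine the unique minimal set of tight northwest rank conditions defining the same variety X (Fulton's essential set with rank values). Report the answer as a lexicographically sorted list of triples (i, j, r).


The tightest implied rank at each (i,j), from the 12 conditions:

  row 1: 0  0  1  1  1
  row 2: 0  0  1  1  2
  row 3: 0  1  2  2  3
  row 4: 1  2  3  3  4
  row 5: 1  2  3  4  5

hence w(1..5) = (3, 5, 2, 1, 4).

|D(w)|=6, |Ess(w)|=3:

[(2, 2, 0), (2, 4, 1), (3, 1, 0)]


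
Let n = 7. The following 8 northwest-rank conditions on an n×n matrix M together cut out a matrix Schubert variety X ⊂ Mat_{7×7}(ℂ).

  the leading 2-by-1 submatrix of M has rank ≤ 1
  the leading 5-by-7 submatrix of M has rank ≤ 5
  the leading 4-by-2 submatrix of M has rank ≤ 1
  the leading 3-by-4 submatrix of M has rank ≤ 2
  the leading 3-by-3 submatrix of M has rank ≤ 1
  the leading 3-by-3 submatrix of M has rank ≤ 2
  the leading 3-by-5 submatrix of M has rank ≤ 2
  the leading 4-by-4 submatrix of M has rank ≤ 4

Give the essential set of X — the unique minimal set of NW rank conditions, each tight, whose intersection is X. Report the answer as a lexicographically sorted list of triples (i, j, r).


Rank table r_w(7×7) implied by the 8 constraints:

  row 1: 1, 1, 1, 1, 1, 1, 1
  row 2: 1, 1, 1, 2, 2, 2, 2
  row 3: 1, 1, 1, 2, 2, 3, 3
  row 4: 1, 1, 2, 3, 3, 4, 4
  row 5: 1, 2, 3, 4, 4, 5, 5
  row 6: 1, 2, 3, 4, 5, 6, 6
  row 7: 1, 2, 3, 4, 5, 6, 7

so w = (1, 4, 6, 3, 2, 5, 7).

Fulton essential set (3 of the 6 Rothe cells):

[(3, 3, 1), (3, 5, 2), (4, 2, 1)]


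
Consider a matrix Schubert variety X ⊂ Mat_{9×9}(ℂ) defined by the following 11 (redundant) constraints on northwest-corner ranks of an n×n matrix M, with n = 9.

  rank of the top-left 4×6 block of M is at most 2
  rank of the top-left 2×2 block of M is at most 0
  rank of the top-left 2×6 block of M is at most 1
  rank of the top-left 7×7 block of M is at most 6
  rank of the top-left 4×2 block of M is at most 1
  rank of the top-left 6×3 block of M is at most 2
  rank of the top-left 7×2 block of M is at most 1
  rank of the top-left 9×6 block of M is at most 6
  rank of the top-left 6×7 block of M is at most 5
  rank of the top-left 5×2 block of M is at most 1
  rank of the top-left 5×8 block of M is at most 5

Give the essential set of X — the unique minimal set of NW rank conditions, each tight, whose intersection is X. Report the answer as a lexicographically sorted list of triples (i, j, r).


Propagating the 11 rank bounds to every northwest block:

  0  0  1  1  1  1  1  1  1
  0  0  1  1  1  1  2  2  2
  1  1  2  2  2  2  3  3  3
  1  1  2  2  2  2  3  4  4
  1  1  2  3  3  3  4  5  5
  1  1  2  3  4  4  5  6  6
  1  1  2  3  4  5  6  7  7
  1  2  3  4  5  6  7  8  8
  1  2  3  4  5  6  7  8  9

reading off 1-entries of Δ²R: w = (3, 7, 1, 8, 4, 5, 6, 2, 9).

4 SE-corners of the 14-cell Rothe diagram give Ess(w):

[(2, 2, 0), (2, 6, 1), (4, 6, 2), (7, 2, 1)]


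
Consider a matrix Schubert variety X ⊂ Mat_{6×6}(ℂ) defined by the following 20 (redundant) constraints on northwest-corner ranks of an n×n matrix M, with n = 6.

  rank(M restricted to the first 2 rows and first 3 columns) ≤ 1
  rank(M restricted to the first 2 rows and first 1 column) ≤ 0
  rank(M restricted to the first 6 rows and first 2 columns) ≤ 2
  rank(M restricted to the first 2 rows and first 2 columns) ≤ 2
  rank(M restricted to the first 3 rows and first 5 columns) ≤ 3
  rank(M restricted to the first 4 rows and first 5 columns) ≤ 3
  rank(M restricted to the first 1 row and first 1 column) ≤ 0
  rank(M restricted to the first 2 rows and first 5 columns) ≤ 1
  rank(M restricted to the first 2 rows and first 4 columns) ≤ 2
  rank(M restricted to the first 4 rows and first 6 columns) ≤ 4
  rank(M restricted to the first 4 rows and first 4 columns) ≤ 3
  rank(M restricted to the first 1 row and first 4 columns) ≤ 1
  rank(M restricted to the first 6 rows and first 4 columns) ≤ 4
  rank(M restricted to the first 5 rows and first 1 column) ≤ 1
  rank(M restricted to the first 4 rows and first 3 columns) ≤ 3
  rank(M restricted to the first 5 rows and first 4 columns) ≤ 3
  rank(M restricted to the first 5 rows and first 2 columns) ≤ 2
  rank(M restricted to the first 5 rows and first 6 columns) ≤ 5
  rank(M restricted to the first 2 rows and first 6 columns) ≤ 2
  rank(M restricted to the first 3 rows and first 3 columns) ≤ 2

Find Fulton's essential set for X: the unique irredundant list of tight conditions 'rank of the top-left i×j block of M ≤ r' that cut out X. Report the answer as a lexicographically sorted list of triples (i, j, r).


Recovering R(i,j) via the rank-extension bound from the 20 conditions:

  R[1]: 0, 1, 1, 1, 1, 1
  R[2]: 0, 1, 1, 1, 1, 2
  R[3]: 1, 2, 2, 2, 2, 3
  R[4]: 1, 2, 3, 3, 3, 4
  R[5]: 1, 2, 3, 3, 4, 5
  R[6]: 1, 2, 3, 4, 5, 6

reading off 1-entries of Δ²R: w = (2, 6, 1, 3, 5, 4).

3 SE-corners of the 6-cell Rothe diagram give Ess(w):

[(2, 1, 0), (2, 5, 1), (5, 4, 3)]


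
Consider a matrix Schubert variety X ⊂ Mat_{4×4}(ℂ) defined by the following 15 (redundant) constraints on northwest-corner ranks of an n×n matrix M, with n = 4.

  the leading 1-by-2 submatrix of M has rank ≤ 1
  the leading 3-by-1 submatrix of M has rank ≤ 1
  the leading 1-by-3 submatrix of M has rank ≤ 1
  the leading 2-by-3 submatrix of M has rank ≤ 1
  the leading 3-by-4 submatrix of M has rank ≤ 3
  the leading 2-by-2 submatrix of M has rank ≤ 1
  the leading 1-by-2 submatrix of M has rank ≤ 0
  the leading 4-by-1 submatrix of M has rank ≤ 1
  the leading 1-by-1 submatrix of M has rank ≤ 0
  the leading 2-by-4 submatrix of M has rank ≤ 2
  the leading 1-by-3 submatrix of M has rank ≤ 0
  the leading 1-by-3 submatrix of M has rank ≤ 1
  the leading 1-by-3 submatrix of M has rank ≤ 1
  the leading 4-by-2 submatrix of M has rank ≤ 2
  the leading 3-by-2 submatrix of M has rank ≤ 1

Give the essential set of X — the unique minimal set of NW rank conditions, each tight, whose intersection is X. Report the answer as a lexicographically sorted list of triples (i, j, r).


Reconstructing r_w from the 15 given conditions:

  i=1: 0, 0, 0, 1
  i=2: 1, 1, 1, 2
  i=3: 1, 1, 2, 3
  i=4: 1, 2, 3, 4

giving w = (4, 1, 3, 2) via Δ²R.

ℓ(w)=4; the 2 essential cells (i,j,r):

[(1, 3, 0), (3, 2, 1)]


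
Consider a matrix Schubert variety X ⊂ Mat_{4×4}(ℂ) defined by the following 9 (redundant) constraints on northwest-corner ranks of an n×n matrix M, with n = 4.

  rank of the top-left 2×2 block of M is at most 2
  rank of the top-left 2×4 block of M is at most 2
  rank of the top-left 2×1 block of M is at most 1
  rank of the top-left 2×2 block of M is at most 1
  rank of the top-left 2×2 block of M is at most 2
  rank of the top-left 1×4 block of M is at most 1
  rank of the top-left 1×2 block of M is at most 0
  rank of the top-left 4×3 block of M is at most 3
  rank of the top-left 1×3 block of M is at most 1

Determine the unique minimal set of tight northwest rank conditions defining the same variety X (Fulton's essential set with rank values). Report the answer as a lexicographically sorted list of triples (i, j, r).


Rank table r_w(4×4) implied by the 9 constraints:

  row 1: 0, 0, 1, 1
  row 2: 1, 1, 2, 2
  row 3: 1, 2, 3, 3
  row 4: 1, 2, 3, 4

hence w(1..4) = (3, 1, 2, 4).

Fulton essential set (1 of the 2 Rothe cells):

[(1, 2, 0)]


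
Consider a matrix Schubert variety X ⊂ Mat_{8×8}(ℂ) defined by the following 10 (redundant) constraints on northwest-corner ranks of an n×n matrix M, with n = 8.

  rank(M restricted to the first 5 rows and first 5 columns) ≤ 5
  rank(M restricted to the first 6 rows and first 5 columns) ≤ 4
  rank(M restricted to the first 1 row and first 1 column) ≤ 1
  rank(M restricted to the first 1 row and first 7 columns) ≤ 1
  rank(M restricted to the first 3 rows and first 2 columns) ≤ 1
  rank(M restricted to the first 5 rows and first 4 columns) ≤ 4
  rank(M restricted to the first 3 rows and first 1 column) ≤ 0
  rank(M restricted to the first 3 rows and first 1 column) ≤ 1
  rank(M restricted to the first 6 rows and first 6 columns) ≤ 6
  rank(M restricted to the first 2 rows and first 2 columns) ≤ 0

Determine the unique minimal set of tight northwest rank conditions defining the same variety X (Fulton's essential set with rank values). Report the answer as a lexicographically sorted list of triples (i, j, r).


Reconstructing r_w from the 10 given conditions:

  0 | 0 | 1 | 1 | 1 | 1 | 1 | 1
  0 | 0 | 1 | 2 | 2 | 2 | 2 | 2
  0 | 1 | 2 | 3 | 3 | 3 | 3 | 3
  1 | 2 | 3 | 4 | 4 | 4 | 4 | 4
  1 | 2 | 3 | 4 | 4 | 5 | 5 | 5
  1 | 2 | 3 | 4 | 4 | 5 | 6 | 6
  1 | 2 | 3 | 4 | 5 | 6 | 7 | 7
  1 | 2 | 3 | 4 | 5 | 6 | 7 | 8

hence w(1..8) = (3, 4, 2, 1, 6, 7, 5, 8).

Rothe diagram D(w) (7 cells), 3 SE-corners (essential conditions):

[(2, 2, 0), (3, 1, 0), (6, 5, 4)]


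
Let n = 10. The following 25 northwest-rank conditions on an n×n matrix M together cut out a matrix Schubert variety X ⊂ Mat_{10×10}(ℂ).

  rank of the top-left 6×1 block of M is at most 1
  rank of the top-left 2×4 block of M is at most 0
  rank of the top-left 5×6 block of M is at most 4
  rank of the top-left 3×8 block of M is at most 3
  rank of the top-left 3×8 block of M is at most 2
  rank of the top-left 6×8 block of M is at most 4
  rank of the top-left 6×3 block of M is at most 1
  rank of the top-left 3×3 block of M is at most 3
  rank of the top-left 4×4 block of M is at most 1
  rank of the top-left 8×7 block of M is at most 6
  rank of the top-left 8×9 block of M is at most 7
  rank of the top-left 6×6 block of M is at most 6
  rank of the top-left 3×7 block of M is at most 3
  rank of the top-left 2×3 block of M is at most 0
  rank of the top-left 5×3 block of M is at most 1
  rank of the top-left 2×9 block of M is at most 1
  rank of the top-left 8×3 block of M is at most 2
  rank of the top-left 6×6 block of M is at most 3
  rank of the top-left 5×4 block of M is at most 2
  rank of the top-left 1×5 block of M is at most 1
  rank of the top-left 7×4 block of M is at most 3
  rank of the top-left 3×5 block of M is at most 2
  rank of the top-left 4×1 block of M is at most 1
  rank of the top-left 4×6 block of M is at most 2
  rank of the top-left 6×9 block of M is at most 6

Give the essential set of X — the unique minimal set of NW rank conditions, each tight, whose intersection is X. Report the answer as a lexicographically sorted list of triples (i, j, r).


Rank table r_w(10×10) implied by the 25 constraints:

  R[1]: 0 | 0 | 0 | 0 | 1 | 1 | 1 | 1 | 1 | 1
  R[2]: 0 | 0 | 0 | 0 | 1 | 1 | 1 | 1 | 1 | 2
  R[3]: 1 | 1 | 1 | 1 | 2 | 2 | 2 | 2 | 2 | 3
  R[4]: 1 | 1 | 1 | 1 | 2 | 2 | 3 | 3 | 3 | 4
  R[5]: 1 | 1 | 1 | 2 | 3 | 3 | 4 | 4 | 4 | 5
  R[6]: 1 | 1 | 1 | 2 | 3 | 3 | 4 | 4 | 5 | 6
  R[7]: 1 | 2 | 2 | 3 | 4 | 4 | 5 | 5 | 6 | 7
  R[8]: 1 | 2 | 2 | 3 | 4 | 5 | 6 | 6 | 7 | 8
  R[9]: 1 | 2 | 3 | 4 | 5 | 6 | 7 | 7 | 8 | 9
  R[10]: 1 | 2 | 3 | 4 | 5 | 6 | 7 | 8 | 9 | 10

so w = (5, 10, 1, 7, 4, 9, 2, 6, 3, 8).

Rothe diagram D(w) (23 cells), 8 SE-corners (essential conditions):

[(2, 4, 0), (2, 9, 1), (4, 4, 1), (4, 6, 2), (6, 3, 1), (6, 6, 3), (6, 8, 4), (8, 3, 2)]


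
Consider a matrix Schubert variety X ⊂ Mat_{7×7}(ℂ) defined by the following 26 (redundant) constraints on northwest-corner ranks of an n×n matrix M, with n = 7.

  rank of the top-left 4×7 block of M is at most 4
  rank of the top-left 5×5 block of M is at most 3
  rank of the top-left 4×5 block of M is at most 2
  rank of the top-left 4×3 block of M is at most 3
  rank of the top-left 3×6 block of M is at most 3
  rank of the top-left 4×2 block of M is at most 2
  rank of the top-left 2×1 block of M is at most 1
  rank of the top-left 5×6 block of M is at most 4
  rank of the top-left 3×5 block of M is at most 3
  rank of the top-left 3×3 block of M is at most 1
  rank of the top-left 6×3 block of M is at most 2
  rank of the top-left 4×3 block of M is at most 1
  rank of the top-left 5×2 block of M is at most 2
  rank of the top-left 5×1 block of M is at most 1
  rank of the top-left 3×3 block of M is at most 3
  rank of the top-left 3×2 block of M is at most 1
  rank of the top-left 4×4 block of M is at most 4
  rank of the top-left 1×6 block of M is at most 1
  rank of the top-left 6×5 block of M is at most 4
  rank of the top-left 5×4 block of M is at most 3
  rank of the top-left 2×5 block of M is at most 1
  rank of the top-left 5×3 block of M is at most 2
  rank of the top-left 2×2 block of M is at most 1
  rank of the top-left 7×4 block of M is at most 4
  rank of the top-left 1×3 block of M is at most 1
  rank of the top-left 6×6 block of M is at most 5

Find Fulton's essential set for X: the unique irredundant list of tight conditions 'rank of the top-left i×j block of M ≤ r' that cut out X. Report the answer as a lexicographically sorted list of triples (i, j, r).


Reconstructing r_w from the 26 given conditions:

  1 | 1 | 1 | 1 | 1 | 1 | 1
  1 | 1 | 1 | 1 | 1 | 2 | 2
  1 | 1 | 1 | 2 | 2 | 3 | 3
  1 | 1 | 1 | 2 | 2 | 3 | 4
  1 | 2 | 2 | 3 | 3 | 4 | 5
  1 | 2 | 2 | 3 | 4 | 5 | 6
  1 | 2 | 3 | 4 | 5 | 6 | 7

second differences of R give the permutation w = (1, 6, 4, 7, 2, 5, 3).

ℓ(w)=10; the 4 essential cells (i,j,r):

[(2, 5, 1), (4, 3, 1), (4, 5, 2), (6, 3, 2)]
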